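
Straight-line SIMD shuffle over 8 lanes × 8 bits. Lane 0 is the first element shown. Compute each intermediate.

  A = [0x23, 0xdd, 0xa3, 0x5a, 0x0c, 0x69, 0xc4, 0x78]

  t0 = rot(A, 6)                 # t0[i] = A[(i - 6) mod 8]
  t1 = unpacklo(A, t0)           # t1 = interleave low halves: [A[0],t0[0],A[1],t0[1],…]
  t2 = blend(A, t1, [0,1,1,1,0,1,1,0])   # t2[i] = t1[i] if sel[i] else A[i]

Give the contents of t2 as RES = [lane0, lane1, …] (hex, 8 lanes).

RES = [0x23, 0xa3, 0xdd, 0x5a, 0x0c, 0x0c, 0x5a, 0x78]

  t0: a3 5a 0c 69 c4 78 23 dd
  t1: 23 a3 dd 5a a3 0c 5a 69
  t2: 23 a3 dd 5a 0c 0c 5a 78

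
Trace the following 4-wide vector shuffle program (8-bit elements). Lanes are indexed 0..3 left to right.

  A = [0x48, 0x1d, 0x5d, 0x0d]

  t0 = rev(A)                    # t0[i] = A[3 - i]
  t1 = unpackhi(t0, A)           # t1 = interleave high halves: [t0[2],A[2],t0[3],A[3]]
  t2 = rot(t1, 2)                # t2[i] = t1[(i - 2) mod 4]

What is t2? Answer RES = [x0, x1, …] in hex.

RES = [ 0x48  0x0d  0x1d  0x5d ]

→ t0 |0d|5d|1d|48|
→ t1 |1d|5d|48|0d|
→ t2 |48|0d|1d|5d|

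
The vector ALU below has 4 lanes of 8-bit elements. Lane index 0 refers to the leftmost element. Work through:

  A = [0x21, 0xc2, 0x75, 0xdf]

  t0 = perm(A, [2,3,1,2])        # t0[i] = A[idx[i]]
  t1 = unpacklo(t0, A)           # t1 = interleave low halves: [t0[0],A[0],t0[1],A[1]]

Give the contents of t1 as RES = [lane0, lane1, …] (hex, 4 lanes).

t0 = [0x75, 0xdf, 0xc2, 0x75]
t1 = [0x75, 0x21, 0xdf, 0xc2]

RES = [0x75, 0x21, 0xdf, 0xc2]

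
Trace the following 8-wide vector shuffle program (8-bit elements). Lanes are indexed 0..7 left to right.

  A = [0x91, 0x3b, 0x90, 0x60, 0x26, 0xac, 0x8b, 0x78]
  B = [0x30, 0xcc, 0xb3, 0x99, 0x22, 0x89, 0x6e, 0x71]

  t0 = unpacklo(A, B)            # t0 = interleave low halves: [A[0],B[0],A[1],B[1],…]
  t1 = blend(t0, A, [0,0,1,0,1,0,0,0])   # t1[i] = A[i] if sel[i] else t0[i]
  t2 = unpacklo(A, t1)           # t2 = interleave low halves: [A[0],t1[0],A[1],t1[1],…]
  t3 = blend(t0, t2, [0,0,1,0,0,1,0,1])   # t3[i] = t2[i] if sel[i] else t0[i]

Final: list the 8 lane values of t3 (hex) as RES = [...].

RES = [0x91, 0x30, 0x3b, 0xcc, 0x90, 0x90, 0x60, 0xcc]

  t0: 91 30 3b cc 90 b3 60 99
  t1: 91 30 90 cc 26 b3 60 99
  t2: 91 91 3b 30 90 90 60 cc
  t3: 91 30 3b cc 90 90 60 cc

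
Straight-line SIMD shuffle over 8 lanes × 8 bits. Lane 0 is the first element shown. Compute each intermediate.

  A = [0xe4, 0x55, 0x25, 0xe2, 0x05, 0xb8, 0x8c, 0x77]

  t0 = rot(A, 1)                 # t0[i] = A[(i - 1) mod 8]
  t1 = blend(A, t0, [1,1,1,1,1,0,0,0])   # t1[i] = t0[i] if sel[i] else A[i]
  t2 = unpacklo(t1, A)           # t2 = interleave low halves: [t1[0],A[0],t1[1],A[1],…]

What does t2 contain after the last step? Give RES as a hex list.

RES = [0x77, 0xe4, 0xe4, 0x55, 0x55, 0x25, 0x25, 0xe2]

→ t0 |77|e4|55|25|e2|05|b8|8c|
→ t1 |77|e4|55|25|e2|b8|8c|77|
→ t2 |77|e4|e4|55|55|25|25|e2|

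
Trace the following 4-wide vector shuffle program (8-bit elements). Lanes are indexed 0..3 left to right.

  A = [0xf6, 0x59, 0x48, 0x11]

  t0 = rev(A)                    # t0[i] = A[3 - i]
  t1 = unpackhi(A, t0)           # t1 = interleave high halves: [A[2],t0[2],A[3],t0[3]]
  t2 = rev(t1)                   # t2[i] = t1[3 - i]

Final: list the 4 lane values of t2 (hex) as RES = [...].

RES = [0xf6, 0x11, 0x59, 0x48]

  t0: 11 48 59 f6
  t1: 48 59 11 f6
  t2: f6 11 59 48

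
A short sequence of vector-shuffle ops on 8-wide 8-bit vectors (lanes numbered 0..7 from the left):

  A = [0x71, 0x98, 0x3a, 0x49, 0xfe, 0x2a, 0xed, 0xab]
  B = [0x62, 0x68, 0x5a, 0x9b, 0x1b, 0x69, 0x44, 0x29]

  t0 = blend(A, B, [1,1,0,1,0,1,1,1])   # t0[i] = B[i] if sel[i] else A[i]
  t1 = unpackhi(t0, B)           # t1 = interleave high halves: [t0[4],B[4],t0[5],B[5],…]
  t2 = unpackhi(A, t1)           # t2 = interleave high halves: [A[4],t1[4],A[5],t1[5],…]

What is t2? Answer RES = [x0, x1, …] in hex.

→ t0 |62|68|3a|9b|fe|69|44|29|
→ t1 |fe|1b|69|69|44|44|29|29|
→ t2 |fe|44|2a|44|ed|29|ab|29|

RES = [ 0xfe  0x44  0x2a  0x44  0xed  0x29  0xab  0x29 ]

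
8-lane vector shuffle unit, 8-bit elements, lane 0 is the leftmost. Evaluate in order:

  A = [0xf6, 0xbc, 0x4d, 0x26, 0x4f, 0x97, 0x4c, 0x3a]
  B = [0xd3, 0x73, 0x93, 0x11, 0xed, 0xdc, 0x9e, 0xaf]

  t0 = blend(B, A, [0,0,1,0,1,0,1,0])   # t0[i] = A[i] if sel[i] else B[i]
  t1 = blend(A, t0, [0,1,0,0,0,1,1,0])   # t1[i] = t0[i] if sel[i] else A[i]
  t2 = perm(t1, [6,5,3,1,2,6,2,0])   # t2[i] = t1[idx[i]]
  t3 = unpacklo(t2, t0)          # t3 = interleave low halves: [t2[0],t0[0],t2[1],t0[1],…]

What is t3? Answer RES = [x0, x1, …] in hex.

RES = [0x4c, 0xd3, 0xdc, 0x73, 0x26, 0x4d, 0x73, 0x11]

t0 = [0xd3, 0x73, 0x4d, 0x11, 0x4f, 0xdc, 0x4c, 0xaf]
t1 = [0xf6, 0x73, 0x4d, 0x26, 0x4f, 0xdc, 0x4c, 0x3a]
t2 = [0x4c, 0xdc, 0x26, 0x73, 0x4d, 0x4c, 0x4d, 0xf6]
t3 = [0x4c, 0xd3, 0xdc, 0x73, 0x26, 0x4d, 0x73, 0x11]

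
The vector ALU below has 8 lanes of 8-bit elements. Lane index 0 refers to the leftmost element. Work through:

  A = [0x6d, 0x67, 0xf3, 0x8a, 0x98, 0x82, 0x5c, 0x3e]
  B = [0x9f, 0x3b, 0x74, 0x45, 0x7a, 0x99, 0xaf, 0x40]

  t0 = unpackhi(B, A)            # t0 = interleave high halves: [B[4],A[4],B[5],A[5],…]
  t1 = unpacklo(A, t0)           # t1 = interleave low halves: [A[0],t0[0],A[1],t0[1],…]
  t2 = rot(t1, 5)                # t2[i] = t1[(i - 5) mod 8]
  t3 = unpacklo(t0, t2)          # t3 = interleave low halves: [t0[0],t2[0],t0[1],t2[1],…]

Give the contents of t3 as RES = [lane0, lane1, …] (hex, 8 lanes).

t0 = [0x7a, 0x98, 0x99, 0x82, 0xaf, 0x5c, 0x40, 0x3e]
t1 = [0x6d, 0x7a, 0x67, 0x98, 0xf3, 0x99, 0x8a, 0x82]
t2 = [0x98, 0xf3, 0x99, 0x8a, 0x82, 0x6d, 0x7a, 0x67]
t3 = [0x7a, 0x98, 0x98, 0xf3, 0x99, 0x99, 0x82, 0x8a]

RES = [0x7a, 0x98, 0x98, 0xf3, 0x99, 0x99, 0x82, 0x8a]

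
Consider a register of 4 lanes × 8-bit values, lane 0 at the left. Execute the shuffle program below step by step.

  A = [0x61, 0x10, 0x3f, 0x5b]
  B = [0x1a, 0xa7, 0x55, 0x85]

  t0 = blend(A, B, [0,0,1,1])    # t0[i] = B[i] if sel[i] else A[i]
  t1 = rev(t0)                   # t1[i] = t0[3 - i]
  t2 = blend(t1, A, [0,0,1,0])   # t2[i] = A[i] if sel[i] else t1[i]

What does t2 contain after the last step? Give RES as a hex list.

t0 = [0x61, 0x10, 0x55, 0x85]
t1 = [0x85, 0x55, 0x10, 0x61]
t2 = [0x85, 0x55, 0x3f, 0x61]

RES = [ 0x85  0x55  0x3f  0x61 ]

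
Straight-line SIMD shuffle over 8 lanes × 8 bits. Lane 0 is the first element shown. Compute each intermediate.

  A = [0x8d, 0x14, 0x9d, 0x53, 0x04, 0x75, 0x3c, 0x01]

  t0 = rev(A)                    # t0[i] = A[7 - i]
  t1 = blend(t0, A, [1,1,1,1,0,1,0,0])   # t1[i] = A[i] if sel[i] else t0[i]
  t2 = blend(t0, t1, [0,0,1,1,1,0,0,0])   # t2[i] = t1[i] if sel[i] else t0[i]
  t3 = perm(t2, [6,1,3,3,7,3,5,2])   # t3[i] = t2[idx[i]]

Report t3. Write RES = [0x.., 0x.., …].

t0 = [0x01, 0x3c, 0x75, 0x04, 0x53, 0x9d, 0x14, 0x8d]
t1 = [0x8d, 0x14, 0x9d, 0x53, 0x53, 0x75, 0x14, 0x8d]
t2 = [0x01, 0x3c, 0x9d, 0x53, 0x53, 0x9d, 0x14, 0x8d]
t3 = [0x14, 0x3c, 0x53, 0x53, 0x8d, 0x53, 0x9d, 0x9d]

RES = [ 0x14  0x3c  0x53  0x53  0x8d  0x53  0x9d  0x9d ]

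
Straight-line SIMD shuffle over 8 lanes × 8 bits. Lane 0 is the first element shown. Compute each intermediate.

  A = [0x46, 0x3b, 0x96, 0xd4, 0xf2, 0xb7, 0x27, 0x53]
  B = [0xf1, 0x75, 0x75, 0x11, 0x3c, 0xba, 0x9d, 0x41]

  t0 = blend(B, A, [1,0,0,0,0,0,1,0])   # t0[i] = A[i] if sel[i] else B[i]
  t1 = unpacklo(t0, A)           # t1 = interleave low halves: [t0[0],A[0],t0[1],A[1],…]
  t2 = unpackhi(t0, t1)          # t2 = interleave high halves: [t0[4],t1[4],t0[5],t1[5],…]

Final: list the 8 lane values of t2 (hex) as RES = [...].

  t0: 46 75 75 11 3c ba 27 41
  t1: 46 46 75 3b 75 96 11 d4
  t2: 3c 75 ba 96 27 11 41 d4

RES = [0x3c, 0x75, 0xba, 0x96, 0x27, 0x11, 0x41, 0xd4]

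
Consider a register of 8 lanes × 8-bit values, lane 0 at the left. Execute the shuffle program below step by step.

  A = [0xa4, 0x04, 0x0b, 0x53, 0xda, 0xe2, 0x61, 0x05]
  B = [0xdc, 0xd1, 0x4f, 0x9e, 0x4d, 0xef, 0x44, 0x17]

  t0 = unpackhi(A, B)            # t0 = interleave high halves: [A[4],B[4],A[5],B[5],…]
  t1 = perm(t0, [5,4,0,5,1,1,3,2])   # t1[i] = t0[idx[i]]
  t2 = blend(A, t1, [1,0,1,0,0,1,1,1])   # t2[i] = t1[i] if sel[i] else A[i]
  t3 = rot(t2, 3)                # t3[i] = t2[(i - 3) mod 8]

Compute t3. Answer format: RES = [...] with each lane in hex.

RES = [ 0x4d  0xef  0xe2  0x44  0x04  0xda  0x53  0xda ]

  t0: da 4d e2 ef 61 44 05 17
  t1: 44 61 da 44 4d 4d ef e2
  t2: 44 04 da 53 da 4d ef e2
  t3: 4d ef e2 44 04 da 53 da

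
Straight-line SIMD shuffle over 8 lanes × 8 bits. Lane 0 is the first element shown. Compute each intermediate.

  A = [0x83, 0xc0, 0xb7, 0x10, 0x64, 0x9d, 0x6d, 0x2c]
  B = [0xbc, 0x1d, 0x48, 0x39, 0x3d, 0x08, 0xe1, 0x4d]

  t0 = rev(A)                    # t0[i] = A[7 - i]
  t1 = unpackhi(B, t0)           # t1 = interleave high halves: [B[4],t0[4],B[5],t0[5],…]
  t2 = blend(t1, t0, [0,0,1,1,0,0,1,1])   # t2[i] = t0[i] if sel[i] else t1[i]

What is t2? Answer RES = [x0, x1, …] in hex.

RES = [0x3d, 0x10, 0x9d, 0x64, 0xe1, 0xc0, 0xc0, 0x83]

  t0: 2c 6d 9d 64 10 b7 c0 83
  t1: 3d 10 08 b7 e1 c0 4d 83
  t2: 3d 10 9d 64 e1 c0 c0 83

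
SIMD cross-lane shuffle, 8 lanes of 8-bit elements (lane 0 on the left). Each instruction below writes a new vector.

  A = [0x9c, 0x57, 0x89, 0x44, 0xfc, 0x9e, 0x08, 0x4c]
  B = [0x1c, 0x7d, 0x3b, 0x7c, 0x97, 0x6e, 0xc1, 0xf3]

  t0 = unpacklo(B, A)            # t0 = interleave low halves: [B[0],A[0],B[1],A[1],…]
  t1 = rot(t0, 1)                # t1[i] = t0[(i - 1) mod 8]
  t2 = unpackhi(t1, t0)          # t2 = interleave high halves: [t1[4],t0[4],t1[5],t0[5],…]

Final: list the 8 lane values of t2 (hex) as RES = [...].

→ t0 |1c|9c|7d|57|3b|89|7c|44|
→ t1 |44|1c|9c|7d|57|3b|89|7c|
→ t2 |57|3b|3b|89|89|7c|7c|44|

RES = [ 0x57  0x3b  0x3b  0x89  0x89  0x7c  0x7c  0x44 ]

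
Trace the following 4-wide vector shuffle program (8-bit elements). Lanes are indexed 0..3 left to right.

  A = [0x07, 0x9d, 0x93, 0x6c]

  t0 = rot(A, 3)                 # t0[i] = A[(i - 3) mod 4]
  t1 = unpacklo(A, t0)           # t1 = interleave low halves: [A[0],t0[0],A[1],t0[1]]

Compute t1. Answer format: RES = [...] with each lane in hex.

t0 = [0x9d, 0x93, 0x6c, 0x07]
t1 = [0x07, 0x9d, 0x9d, 0x93]

RES = [ 0x07  0x9d  0x9d  0x93 ]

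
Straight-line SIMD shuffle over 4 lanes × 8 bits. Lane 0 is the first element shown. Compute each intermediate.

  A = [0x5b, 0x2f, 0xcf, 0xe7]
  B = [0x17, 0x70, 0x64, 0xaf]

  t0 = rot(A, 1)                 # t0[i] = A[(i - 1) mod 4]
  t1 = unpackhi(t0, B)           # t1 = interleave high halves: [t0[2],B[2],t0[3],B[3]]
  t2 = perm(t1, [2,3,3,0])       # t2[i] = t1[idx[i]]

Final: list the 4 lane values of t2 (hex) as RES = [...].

t0 = [0xe7, 0x5b, 0x2f, 0xcf]
t1 = [0x2f, 0x64, 0xcf, 0xaf]
t2 = [0xcf, 0xaf, 0xaf, 0x2f]

RES = [ 0xcf  0xaf  0xaf  0x2f ]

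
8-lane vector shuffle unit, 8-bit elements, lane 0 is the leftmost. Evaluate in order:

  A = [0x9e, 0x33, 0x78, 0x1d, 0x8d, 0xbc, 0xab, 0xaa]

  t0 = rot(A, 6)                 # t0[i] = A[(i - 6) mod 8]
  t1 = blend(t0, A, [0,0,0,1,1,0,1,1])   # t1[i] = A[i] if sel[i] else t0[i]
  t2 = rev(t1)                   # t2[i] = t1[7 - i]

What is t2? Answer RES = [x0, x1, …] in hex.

  t0: 78 1d 8d bc ab aa 9e 33
  t1: 78 1d 8d 1d 8d aa ab aa
  t2: aa ab aa 8d 1d 8d 1d 78

RES = [0xaa, 0xab, 0xaa, 0x8d, 0x1d, 0x8d, 0x1d, 0x78]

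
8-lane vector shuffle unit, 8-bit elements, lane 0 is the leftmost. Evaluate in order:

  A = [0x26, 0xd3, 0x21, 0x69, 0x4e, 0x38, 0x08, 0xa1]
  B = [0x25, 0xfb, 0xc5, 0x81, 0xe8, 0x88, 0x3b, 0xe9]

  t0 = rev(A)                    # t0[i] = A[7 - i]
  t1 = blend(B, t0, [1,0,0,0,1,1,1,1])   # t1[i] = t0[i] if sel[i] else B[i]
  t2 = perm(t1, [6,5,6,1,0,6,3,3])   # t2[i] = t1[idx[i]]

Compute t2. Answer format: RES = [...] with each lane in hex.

  t0: a1 08 38 4e 69 21 d3 26
  t1: a1 fb c5 81 69 21 d3 26
  t2: d3 21 d3 fb a1 d3 81 81

RES = [0xd3, 0x21, 0xd3, 0xfb, 0xa1, 0xd3, 0x81, 0x81]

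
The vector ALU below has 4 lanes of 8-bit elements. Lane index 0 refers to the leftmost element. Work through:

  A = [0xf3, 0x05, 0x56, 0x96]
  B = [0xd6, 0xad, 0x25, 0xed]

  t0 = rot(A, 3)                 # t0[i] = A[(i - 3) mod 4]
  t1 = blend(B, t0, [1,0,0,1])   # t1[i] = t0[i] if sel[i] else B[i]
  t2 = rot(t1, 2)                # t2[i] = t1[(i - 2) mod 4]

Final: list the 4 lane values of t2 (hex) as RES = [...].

t0 = [0x05, 0x56, 0x96, 0xf3]
t1 = [0x05, 0xad, 0x25, 0xf3]
t2 = [0x25, 0xf3, 0x05, 0xad]

RES = [0x25, 0xf3, 0x05, 0xad]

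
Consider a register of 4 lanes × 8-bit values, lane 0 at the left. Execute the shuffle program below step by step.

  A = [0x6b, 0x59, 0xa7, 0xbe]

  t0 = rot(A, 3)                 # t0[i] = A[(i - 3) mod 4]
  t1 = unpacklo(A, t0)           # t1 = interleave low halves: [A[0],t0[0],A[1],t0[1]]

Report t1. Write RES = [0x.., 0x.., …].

→ t0 |59|a7|be|6b|
→ t1 |6b|59|59|a7|

RES = [0x6b, 0x59, 0x59, 0xa7]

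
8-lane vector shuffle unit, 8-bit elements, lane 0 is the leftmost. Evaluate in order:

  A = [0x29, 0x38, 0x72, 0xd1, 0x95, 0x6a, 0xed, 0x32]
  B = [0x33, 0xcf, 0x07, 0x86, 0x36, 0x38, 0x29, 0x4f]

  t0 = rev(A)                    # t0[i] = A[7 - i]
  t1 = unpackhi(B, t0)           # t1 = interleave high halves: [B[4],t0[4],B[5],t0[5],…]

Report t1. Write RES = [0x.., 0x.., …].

RES = [ 0x36  0xd1  0x38  0x72  0x29  0x38  0x4f  0x29 ]

t0 = [0x32, 0xed, 0x6a, 0x95, 0xd1, 0x72, 0x38, 0x29]
t1 = [0x36, 0xd1, 0x38, 0x72, 0x29, 0x38, 0x4f, 0x29]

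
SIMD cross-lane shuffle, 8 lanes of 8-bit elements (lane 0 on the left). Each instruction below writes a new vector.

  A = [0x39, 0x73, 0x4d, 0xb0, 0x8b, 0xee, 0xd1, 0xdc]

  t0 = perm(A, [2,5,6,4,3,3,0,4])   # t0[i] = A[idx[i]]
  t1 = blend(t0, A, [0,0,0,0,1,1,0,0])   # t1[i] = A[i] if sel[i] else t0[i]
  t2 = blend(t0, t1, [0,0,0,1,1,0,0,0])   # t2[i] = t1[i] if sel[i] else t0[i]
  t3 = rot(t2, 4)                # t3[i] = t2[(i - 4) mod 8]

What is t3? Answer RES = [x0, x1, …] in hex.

RES = [ 0x8b  0xb0  0x39  0x8b  0x4d  0xee  0xd1  0x8b ]

t0 = [0x4d, 0xee, 0xd1, 0x8b, 0xb0, 0xb0, 0x39, 0x8b]
t1 = [0x4d, 0xee, 0xd1, 0x8b, 0x8b, 0xee, 0x39, 0x8b]
t2 = [0x4d, 0xee, 0xd1, 0x8b, 0x8b, 0xb0, 0x39, 0x8b]
t3 = [0x8b, 0xb0, 0x39, 0x8b, 0x4d, 0xee, 0xd1, 0x8b]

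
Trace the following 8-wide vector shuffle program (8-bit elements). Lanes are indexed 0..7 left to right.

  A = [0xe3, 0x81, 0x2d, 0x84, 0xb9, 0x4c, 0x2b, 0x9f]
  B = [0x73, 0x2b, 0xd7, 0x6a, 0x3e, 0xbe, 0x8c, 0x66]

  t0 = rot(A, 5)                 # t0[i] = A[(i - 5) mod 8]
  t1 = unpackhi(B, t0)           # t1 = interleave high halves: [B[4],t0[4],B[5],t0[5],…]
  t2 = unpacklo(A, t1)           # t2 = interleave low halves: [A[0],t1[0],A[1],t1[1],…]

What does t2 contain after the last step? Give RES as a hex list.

  t0: 84 b9 4c 2b 9f e3 81 2d
  t1: 3e 9f be e3 8c 81 66 2d
  t2: e3 3e 81 9f 2d be 84 e3

RES = [0xe3, 0x3e, 0x81, 0x9f, 0x2d, 0xbe, 0x84, 0xe3]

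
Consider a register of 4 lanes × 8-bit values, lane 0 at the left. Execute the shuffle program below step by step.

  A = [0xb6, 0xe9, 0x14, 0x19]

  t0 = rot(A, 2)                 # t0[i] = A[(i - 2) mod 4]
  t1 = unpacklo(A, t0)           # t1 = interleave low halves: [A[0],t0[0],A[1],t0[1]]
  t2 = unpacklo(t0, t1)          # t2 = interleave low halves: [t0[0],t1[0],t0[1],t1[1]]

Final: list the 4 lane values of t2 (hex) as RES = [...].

  t0: 14 19 b6 e9
  t1: b6 14 e9 19
  t2: 14 b6 19 14

RES = [0x14, 0xb6, 0x19, 0x14]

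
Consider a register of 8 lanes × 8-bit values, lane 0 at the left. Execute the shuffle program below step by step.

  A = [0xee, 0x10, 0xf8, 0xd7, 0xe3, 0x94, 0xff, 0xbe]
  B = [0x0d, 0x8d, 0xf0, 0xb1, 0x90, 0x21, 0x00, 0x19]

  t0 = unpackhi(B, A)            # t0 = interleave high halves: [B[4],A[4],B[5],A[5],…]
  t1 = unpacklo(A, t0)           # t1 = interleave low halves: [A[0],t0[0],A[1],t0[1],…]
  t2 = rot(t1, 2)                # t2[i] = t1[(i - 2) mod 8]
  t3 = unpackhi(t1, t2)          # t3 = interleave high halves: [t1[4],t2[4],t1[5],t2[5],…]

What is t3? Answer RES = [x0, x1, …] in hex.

  t0: 90 e3 21 94 00 ff 19 be
  t1: ee 90 10 e3 f8 21 d7 94
  t2: d7 94 ee 90 10 e3 f8 21
  t3: f8 10 21 e3 d7 f8 94 21

RES = [ 0xf8  0x10  0x21  0xe3  0xd7  0xf8  0x94  0x21 ]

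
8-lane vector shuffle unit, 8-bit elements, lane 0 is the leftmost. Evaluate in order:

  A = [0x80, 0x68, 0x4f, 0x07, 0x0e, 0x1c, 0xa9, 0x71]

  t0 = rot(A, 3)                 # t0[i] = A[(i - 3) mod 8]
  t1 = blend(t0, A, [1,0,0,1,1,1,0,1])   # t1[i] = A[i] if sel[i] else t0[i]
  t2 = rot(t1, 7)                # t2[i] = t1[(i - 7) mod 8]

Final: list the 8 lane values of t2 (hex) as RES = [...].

RES = [0xa9, 0x71, 0x07, 0x0e, 0x1c, 0x07, 0x71, 0x80]

→ t0 |1c|a9|71|80|68|4f|07|0e|
→ t1 |80|a9|71|07|0e|1c|07|71|
→ t2 |a9|71|07|0e|1c|07|71|80|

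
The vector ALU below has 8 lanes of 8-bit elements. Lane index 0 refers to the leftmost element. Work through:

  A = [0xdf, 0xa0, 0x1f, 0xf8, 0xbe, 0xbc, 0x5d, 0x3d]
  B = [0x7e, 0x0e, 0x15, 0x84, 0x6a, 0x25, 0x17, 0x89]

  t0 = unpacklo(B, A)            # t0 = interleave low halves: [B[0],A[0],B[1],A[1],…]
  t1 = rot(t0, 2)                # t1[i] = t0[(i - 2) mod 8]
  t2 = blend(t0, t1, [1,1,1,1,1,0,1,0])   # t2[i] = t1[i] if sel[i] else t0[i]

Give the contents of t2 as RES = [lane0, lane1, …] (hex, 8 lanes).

RES = [ 0x84  0xf8  0x7e  0xdf  0x0e  0x1f  0x15  0xf8 ]

→ t0 |7e|df|0e|a0|15|1f|84|f8|
→ t1 |84|f8|7e|df|0e|a0|15|1f|
→ t2 |84|f8|7e|df|0e|1f|15|f8|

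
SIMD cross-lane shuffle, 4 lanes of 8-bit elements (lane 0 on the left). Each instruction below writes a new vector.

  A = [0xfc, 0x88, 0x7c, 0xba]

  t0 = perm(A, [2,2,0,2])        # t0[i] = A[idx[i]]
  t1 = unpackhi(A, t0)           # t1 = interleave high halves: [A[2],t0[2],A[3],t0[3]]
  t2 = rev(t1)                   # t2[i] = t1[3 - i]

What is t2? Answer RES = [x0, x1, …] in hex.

RES = [0x7c, 0xba, 0xfc, 0x7c]

→ t0 |7c|7c|fc|7c|
→ t1 |7c|fc|ba|7c|
→ t2 |7c|ba|fc|7c|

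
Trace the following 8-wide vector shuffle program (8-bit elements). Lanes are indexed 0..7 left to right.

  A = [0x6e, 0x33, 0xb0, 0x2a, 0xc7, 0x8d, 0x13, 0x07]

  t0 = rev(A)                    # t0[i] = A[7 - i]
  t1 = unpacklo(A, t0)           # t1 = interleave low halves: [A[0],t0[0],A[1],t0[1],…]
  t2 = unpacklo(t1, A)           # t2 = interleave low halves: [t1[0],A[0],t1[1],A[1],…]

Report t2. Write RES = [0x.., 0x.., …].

RES = [ 0x6e  0x6e  0x07  0x33  0x33  0xb0  0x13  0x2a ]

→ t0 |07|13|8d|c7|2a|b0|33|6e|
→ t1 |6e|07|33|13|b0|8d|2a|c7|
→ t2 |6e|6e|07|33|33|b0|13|2a|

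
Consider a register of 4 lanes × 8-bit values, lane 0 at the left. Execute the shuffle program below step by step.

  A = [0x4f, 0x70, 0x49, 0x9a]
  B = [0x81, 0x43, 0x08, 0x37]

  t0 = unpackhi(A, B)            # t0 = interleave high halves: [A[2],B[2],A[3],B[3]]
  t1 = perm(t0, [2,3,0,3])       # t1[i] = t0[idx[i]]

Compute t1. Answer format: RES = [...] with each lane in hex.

→ t0 |49|08|9a|37|
→ t1 |9a|37|49|37|

RES = [ 0x9a  0x37  0x49  0x37 ]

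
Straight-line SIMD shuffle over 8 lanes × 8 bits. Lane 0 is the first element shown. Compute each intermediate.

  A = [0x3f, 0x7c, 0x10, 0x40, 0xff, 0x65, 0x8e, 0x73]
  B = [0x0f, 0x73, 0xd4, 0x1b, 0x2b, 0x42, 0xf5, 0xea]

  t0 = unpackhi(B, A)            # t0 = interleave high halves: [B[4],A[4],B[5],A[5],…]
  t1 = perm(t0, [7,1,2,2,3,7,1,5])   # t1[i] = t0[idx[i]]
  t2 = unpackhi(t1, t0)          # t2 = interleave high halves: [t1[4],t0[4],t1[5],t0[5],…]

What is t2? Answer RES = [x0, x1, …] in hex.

RES = [ 0x65  0xf5  0x73  0x8e  0xff  0xea  0x8e  0x73 ]

  t0: 2b ff 42 65 f5 8e ea 73
  t1: 73 ff 42 42 65 73 ff 8e
  t2: 65 f5 73 8e ff ea 8e 73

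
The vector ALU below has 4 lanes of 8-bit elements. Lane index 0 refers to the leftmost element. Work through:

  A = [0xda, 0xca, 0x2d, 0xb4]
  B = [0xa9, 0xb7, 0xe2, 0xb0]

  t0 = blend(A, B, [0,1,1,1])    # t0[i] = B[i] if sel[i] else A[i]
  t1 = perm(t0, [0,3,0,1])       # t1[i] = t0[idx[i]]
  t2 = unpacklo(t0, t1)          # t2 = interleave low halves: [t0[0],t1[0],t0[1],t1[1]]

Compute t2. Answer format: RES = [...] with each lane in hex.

RES = [0xda, 0xda, 0xb7, 0xb0]

t0 = [0xda, 0xb7, 0xe2, 0xb0]
t1 = [0xda, 0xb0, 0xda, 0xb7]
t2 = [0xda, 0xda, 0xb7, 0xb0]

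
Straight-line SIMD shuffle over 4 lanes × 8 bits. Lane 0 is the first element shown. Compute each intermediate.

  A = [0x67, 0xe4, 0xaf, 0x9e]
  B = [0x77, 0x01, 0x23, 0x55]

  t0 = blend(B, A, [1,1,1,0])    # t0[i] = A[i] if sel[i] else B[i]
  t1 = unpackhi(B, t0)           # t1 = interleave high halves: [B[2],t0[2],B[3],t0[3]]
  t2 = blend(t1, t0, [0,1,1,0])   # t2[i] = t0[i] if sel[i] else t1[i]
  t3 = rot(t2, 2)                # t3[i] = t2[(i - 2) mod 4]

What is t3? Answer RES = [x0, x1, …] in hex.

RES = [ 0xaf  0x55  0x23  0xe4 ]

→ t0 |67|e4|af|55|
→ t1 |23|af|55|55|
→ t2 |23|e4|af|55|
→ t3 |af|55|23|e4|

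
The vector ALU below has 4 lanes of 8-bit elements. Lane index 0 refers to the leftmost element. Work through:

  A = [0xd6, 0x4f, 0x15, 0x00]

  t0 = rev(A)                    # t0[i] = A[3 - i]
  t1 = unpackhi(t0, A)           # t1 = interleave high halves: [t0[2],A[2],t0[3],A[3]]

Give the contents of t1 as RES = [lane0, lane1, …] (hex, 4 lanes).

RES = [ 0x4f  0x15  0xd6  0x00 ]

t0 = [0x00, 0x15, 0x4f, 0xd6]
t1 = [0x4f, 0x15, 0xd6, 0x00]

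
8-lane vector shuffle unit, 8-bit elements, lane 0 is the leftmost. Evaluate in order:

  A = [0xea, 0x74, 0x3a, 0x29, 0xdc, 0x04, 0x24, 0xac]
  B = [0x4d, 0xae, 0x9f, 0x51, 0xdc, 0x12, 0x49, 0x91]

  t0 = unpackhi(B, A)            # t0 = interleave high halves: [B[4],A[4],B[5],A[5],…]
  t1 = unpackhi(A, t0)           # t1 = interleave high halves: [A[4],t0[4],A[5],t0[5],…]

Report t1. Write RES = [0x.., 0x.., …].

RES = [0xdc, 0x49, 0x04, 0x24, 0x24, 0x91, 0xac, 0xac]

→ t0 |dc|dc|12|04|49|24|91|ac|
→ t1 |dc|49|04|24|24|91|ac|ac|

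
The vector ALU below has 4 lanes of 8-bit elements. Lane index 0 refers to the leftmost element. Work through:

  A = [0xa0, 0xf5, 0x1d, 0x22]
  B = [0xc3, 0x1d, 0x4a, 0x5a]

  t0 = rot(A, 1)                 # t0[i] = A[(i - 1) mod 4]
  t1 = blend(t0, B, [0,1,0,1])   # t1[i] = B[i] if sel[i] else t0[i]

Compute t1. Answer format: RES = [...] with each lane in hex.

t0 = [0x22, 0xa0, 0xf5, 0x1d]
t1 = [0x22, 0x1d, 0xf5, 0x5a]

RES = [0x22, 0x1d, 0xf5, 0x5a]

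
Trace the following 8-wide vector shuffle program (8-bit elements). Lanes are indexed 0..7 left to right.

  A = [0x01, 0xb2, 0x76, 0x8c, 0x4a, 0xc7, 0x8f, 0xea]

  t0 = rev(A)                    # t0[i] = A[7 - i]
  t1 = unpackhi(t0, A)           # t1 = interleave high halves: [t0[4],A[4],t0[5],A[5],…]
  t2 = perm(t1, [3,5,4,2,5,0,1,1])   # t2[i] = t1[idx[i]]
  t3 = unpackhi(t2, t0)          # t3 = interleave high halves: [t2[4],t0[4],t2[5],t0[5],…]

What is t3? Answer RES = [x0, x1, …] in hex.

→ t0 |ea|8f|c7|4a|8c|76|b2|01|
→ t1 |8c|4a|76|c7|b2|8f|01|ea|
→ t2 |c7|8f|b2|76|8f|8c|4a|4a|
→ t3 |8f|8c|8c|76|4a|b2|4a|01|

RES = [0x8f, 0x8c, 0x8c, 0x76, 0x4a, 0xb2, 0x4a, 0x01]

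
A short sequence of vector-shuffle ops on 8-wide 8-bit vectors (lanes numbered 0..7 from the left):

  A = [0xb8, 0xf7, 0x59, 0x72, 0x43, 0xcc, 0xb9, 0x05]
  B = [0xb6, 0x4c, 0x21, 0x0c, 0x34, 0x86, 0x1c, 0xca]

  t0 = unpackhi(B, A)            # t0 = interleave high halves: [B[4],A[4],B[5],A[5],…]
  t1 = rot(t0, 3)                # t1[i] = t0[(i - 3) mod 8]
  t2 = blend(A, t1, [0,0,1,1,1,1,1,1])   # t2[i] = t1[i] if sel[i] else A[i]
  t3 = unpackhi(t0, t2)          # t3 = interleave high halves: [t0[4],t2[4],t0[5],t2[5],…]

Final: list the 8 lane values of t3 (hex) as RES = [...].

RES = [ 0x1c  0x43  0xb9  0x86  0xca  0xcc  0x05  0x1c ]

  t0: 34 43 86 cc 1c b9 ca 05
  t1: b9 ca 05 34 43 86 cc 1c
  t2: b8 f7 05 34 43 86 cc 1c
  t3: 1c 43 b9 86 ca cc 05 1c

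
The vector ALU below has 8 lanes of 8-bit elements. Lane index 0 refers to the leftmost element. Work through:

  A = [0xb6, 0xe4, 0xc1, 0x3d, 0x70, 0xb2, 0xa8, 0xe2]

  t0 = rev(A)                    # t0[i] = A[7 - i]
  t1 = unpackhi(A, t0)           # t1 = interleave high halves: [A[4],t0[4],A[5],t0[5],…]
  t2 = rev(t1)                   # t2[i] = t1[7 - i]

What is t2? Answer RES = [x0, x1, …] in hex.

  t0: e2 a8 b2 70 3d c1 e4 b6
  t1: 70 3d b2 c1 a8 e4 e2 b6
  t2: b6 e2 e4 a8 c1 b2 3d 70

RES = [ 0xb6  0xe2  0xe4  0xa8  0xc1  0xb2  0x3d  0x70 ]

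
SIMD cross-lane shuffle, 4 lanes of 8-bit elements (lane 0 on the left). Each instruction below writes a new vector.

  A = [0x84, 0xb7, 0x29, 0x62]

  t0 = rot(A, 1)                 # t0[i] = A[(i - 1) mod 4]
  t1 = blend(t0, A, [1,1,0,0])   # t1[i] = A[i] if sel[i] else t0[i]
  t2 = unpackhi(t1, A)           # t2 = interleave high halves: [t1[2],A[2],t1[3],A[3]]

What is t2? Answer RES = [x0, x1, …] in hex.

RES = [0xb7, 0x29, 0x29, 0x62]

  t0: 62 84 b7 29
  t1: 84 b7 b7 29
  t2: b7 29 29 62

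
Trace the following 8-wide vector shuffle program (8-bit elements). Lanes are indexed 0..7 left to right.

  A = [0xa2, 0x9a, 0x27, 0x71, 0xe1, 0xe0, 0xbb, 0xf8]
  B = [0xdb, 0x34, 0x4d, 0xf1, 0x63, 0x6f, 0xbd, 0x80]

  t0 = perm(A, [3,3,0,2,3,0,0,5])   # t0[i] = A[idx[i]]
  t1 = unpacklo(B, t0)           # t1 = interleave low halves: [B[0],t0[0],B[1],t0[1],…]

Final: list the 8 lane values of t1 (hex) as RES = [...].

  t0: 71 71 a2 27 71 a2 a2 e0
  t1: db 71 34 71 4d a2 f1 27

RES = [ 0xdb  0x71  0x34  0x71  0x4d  0xa2  0xf1  0x27 ]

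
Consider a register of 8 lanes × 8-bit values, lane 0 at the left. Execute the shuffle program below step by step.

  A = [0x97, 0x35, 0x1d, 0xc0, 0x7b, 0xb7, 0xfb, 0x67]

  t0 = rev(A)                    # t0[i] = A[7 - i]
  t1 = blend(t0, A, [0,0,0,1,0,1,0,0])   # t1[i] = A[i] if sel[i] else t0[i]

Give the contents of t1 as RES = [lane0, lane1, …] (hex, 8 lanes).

RES = [ 0x67  0xfb  0xb7  0xc0  0xc0  0xb7  0x35  0x97 ]

  t0: 67 fb b7 7b c0 1d 35 97
  t1: 67 fb b7 c0 c0 b7 35 97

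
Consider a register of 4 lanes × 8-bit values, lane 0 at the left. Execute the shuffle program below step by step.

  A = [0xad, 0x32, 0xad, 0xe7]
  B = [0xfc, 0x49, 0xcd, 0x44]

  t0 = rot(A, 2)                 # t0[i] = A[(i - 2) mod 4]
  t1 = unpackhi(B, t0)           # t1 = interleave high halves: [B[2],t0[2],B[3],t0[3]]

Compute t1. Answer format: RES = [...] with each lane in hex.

RES = [0xcd, 0xad, 0x44, 0x32]

t0 = [0xad, 0xe7, 0xad, 0x32]
t1 = [0xcd, 0xad, 0x44, 0x32]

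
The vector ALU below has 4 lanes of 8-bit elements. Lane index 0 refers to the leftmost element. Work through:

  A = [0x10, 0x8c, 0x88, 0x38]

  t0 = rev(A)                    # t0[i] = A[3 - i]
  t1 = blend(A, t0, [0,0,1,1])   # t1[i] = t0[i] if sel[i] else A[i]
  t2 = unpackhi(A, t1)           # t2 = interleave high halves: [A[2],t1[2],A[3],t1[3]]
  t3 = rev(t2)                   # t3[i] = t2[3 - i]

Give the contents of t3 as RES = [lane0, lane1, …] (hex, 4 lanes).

→ t0 |38|88|8c|10|
→ t1 |10|8c|8c|10|
→ t2 |88|8c|38|10|
→ t3 |10|38|8c|88|

RES = [0x10, 0x38, 0x8c, 0x88]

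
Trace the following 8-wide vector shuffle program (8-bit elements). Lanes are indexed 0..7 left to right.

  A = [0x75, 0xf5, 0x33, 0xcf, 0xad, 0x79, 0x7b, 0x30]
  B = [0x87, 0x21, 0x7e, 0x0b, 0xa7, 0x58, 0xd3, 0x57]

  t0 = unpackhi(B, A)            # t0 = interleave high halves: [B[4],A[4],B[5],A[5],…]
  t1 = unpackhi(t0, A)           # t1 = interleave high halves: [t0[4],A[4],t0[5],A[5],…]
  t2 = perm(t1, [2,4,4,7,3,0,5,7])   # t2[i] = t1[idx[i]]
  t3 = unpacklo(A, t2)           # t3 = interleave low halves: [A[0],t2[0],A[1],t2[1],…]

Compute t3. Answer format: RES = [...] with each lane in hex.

t0 = [0xa7, 0xad, 0x58, 0x79, 0xd3, 0x7b, 0x57, 0x30]
t1 = [0xd3, 0xad, 0x7b, 0x79, 0x57, 0x7b, 0x30, 0x30]
t2 = [0x7b, 0x57, 0x57, 0x30, 0x79, 0xd3, 0x7b, 0x30]
t3 = [0x75, 0x7b, 0xf5, 0x57, 0x33, 0x57, 0xcf, 0x30]

RES = [ 0x75  0x7b  0xf5  0x57  0x33  0x57  0xcf  0x30 ]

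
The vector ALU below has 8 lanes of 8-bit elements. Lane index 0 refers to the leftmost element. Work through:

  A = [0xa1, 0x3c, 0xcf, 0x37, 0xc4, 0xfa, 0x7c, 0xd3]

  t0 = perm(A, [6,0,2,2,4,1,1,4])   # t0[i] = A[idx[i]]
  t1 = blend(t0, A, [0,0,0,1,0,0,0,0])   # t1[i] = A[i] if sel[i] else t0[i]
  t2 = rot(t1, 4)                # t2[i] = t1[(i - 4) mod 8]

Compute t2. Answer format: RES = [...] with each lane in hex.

RES = [ 0xc4  0x3c  0x3c  0xc4  0x7c  0xa1  0xcf  0x37 ]

→ t0 |7c|a1|cf|cf|c4|3c|3c|c4|
→ t1 |7c|a1|cf|37|c4|3c|3c|c4|
→ t2 |c4|3c|3c|c4|7c|a1|cf|37|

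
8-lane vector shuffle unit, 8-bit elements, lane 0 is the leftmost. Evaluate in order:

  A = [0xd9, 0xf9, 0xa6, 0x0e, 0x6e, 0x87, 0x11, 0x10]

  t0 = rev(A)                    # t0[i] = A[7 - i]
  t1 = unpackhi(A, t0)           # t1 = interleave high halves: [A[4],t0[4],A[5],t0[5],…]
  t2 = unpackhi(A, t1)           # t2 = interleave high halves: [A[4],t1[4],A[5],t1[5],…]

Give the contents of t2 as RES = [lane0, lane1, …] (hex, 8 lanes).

t0 = [0x10, 0x11, 0x87, 0x6e, 0x0e, 0xa6, 0xf9, 0xd9]
t1 = [0x6e, 0x0e, 0x87, 0xa6, 0x11, 0xf9, 0x10, 0xd9]
t2 = [0x6e, 0x11, 0x87, 0xf9, 0x11, 0x10, 0x10, 0xd9]

RES = [0x6e, 0x11, 0x87, 0xf9, 0x11, 0x10, 0x10, 0xd9]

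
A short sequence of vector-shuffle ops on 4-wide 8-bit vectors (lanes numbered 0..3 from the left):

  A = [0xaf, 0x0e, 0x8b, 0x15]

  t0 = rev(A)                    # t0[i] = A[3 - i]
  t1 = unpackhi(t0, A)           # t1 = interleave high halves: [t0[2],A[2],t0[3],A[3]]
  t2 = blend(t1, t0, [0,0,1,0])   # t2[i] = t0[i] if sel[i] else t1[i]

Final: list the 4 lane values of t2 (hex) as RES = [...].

RES = [0x0e, 0x8b, 0x0e, 0x15]

  t0: 15 8b 0e af
  t1: 0e 8b af 15
  t2: 0e 8b 0e 15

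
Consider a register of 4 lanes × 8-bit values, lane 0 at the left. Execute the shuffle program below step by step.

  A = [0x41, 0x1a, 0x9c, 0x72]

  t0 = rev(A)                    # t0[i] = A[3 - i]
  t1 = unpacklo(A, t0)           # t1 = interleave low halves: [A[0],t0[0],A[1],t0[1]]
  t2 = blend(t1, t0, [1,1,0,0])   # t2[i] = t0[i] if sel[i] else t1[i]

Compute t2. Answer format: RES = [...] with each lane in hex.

  t0: 72 9c 1a 41
  t1: 41 72 1a 9c
  t2: 72 9c 1a 9c

RES = [0x72, 0x9c, 0x1a, 0x9c]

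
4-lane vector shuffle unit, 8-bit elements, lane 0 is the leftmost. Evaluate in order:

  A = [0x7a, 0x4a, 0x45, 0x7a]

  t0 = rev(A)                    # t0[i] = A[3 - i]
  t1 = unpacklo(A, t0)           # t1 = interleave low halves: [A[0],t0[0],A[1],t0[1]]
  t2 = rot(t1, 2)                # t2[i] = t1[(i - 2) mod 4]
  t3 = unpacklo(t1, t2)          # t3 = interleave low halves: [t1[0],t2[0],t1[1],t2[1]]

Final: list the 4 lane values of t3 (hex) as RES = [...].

  t0: 7a 45 4a 7a
  t1: 7a 7a 4a 45
  t2: 4a 45 7a 7a
  t3: 7a 4a 7a 45

RES = [0x7a, 0x4a, 0x7a, 0x45]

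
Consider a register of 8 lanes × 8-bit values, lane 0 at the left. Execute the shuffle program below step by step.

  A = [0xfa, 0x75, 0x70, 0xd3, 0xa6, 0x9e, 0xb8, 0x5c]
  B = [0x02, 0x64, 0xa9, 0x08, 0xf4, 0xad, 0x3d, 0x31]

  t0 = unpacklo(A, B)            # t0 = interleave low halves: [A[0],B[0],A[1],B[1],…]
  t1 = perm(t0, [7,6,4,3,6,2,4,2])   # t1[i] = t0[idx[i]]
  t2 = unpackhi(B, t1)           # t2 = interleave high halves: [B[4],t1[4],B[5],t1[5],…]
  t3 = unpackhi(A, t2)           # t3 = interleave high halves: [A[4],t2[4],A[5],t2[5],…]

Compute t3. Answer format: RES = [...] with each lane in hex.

→ t0 |fa|02|75|64|70|a9|d3|08|
→ t1 |08|d3|70|64|d3|75|70|75|
→ t2 |f4|d3|ad|75|3d|70|31|75|
→ t3 |a6|3d|9e|70|b8|31|5c|75|

RES = [ 0xa6  0x3d  0x9e  0x70  0xb8  0x31  0x5c  0x75 ]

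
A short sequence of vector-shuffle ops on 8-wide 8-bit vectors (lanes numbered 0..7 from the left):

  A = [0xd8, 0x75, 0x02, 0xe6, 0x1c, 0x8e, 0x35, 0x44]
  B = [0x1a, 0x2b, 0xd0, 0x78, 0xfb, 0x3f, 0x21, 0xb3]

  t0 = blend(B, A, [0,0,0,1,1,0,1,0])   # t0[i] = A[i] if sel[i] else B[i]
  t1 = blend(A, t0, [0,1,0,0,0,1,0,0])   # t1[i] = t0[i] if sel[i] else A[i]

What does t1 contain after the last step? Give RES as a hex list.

  t0: 1a 2b d0 e6 1c 3f 35 b3
  t1: d8 2b 02 e6 1c 3f 35 44

RES = [0xd8, 0x2b, 0x02, 0xe6, 0x1c, 0x3f, 0x35, 0x44]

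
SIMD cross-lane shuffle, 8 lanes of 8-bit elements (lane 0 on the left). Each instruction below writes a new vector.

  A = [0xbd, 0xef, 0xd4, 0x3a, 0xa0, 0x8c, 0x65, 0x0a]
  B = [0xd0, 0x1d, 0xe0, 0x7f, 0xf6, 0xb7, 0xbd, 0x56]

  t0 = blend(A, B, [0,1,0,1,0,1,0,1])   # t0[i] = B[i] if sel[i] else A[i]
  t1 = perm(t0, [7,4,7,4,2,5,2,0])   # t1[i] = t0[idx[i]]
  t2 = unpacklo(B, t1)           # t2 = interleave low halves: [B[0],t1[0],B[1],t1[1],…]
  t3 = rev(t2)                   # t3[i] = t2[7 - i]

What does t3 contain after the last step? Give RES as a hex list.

RES = [0xa0, 0x7f, 0x56, 0xe0, 0xa0, 0x1d, 0x56, 0xd0]

  t0: bd 1d d4 7f a0 b7 65 56
  t1: 56 a0 56 a0 d4 b7 d4 bd
  t2: d0 56 1d a0 e0 56 7f a0
  t3: a0 7f 56 e0 a0 1d 56 d0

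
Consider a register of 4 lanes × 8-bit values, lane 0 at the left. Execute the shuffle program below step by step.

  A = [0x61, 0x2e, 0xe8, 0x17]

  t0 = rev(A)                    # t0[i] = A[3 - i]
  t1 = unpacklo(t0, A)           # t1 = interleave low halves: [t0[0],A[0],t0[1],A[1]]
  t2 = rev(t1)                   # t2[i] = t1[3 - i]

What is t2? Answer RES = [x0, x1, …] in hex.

RES = [0x2e, 0xe8, 0x61, 0x17]

t0 = [0x17, 0xe8, 0x2e, 0x61]
t1 = [0x17, 0x61, 0xe8, 0x2e]
t2 = [0x2e, 0xe8, 0x61, 0x17]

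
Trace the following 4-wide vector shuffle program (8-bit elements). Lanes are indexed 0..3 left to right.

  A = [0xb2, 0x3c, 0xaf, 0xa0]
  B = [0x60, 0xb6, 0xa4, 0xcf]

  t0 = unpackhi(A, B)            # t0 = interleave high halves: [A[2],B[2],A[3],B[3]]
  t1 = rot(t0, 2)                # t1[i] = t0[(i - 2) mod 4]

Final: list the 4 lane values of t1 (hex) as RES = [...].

RES = [ 0xa0  0xcf  0xaf  0xa4 ]

t0 = [0xaf, 0xa4, 0xa0, 0xcf]
t1 = [0xa0, 0xcf, 0xaf, 0xa4]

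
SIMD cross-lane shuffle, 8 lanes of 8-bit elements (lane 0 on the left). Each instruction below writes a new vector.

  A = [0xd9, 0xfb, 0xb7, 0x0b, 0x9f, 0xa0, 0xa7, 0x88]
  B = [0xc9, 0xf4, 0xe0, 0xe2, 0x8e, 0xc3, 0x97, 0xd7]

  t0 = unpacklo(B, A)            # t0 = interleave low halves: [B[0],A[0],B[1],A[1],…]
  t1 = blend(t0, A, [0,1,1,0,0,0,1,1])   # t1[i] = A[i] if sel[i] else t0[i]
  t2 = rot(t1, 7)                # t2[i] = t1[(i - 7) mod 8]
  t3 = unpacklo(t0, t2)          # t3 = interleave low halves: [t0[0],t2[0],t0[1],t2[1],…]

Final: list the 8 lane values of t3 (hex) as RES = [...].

  t0: c9 d9 f4 fb e0 b7 e2 0b
  t1: c9 fb b7 fb e0 b7 a7 88
  t2: fb b7 fb e0 b7 a7 88 c9
  t3: c9 fb d9 b7 f4 fb fb e0

RES = [0xc9, 0xfb, 0xd9, 0xb7, 0xf4, 0xfb, 0xfb, 0xe0]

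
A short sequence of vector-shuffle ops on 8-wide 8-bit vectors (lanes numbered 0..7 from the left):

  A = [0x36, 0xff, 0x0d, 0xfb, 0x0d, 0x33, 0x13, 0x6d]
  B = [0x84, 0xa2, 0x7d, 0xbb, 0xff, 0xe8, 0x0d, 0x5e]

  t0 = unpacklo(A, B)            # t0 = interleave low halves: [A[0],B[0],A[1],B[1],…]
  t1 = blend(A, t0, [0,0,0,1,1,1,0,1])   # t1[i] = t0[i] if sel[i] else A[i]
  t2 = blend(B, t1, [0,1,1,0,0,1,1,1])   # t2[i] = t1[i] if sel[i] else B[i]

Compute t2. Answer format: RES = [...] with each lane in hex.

RES = [ 0x84  0xff  0x0d  0xbb  0xff  0x7d  0x13  0xbb ]

t0 = [0x36, 0x84, 0xff, 0xa2, 0x0d, 0x7d, 0xfb, 0xbb]
t1 = [0x36, 0xff, 0x0d, 0xa2, 0x0d, 0x7d, 0x13, 0xbb]
t2 = [0x84, 0xff, 0x0d, 0xbb, 0xff, 0x7d, 0x13, 0xbb]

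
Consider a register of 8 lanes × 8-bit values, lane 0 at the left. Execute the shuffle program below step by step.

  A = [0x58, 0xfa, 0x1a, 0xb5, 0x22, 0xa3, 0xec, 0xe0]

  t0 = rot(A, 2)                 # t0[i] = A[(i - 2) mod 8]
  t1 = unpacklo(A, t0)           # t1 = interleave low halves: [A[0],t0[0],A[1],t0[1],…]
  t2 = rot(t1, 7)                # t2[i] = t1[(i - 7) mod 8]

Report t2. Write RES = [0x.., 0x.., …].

t0 = [0xec, 0xe0, 0x58, 0xfa, 0x1a, 0xb5, 0x22, 0xa3]
t1 = [0x58, 0xec, 0xfa, 0xe0, 0x1a, 0x58, 0xb5, 0xfa]
t2 = [0xec, 0xfa, 0xe0, 0x1a, 0x58, 0xb5, 0xfa, 0x58]

RES = [ 0xec  0xfa  0xe0  0x1a  0x58  0xb5  0xfa  0x58 ]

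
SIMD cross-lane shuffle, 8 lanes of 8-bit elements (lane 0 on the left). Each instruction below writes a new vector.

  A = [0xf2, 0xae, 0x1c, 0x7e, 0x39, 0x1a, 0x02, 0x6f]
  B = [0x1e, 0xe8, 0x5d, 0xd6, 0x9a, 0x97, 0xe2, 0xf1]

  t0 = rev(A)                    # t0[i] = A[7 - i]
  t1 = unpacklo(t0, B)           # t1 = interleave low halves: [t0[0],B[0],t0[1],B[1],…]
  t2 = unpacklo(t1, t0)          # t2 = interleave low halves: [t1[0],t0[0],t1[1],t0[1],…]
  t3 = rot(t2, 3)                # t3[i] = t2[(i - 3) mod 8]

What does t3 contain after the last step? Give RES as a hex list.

→ t0 |6f|02|1a|39|7e|1c|ae|f2|
→ t1 |6f|1e|02|e8|1a|5d|39|d6|
→ t2 |6f|6f|1e|02|02|1a|e8|39|
→ t3 |1a|e8|39|6f|6f|1e|02|02|

RES = [ 0x1a  0xe8  0x39  0x6f  0x6f  0x1e  0x02  0x02 ]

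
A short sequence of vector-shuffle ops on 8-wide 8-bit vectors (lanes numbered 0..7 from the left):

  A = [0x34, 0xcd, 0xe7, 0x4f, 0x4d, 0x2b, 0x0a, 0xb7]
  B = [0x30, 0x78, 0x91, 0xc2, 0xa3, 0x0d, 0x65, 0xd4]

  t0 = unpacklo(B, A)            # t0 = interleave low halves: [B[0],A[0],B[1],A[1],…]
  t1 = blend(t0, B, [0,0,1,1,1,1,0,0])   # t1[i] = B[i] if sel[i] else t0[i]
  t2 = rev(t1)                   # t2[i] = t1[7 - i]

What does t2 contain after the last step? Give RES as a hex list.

RES = [ 0x4f  0xc2  0x0d  0xa3  0xc2  0x91  0x34  0x30 ]

  t0: 30 34 78 cd 91 e7 c2 4f
  t1: 30 34 91 c2 a3 0d c2 4f
  t2: 4f c2 0d a3 c2 91 34 30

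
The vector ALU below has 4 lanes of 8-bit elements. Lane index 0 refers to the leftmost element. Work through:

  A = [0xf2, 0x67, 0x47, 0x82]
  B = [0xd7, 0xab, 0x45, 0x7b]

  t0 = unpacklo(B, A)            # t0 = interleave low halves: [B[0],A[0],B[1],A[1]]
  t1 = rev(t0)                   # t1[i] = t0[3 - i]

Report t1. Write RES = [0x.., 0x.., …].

RES = [0x67, 0xab, 0xf2, 0xd7]

t0 = [0xd7, 0xf2, 0xab, 0x67]
t1 = [0x67, 0xab, 0xf2, 0xd7]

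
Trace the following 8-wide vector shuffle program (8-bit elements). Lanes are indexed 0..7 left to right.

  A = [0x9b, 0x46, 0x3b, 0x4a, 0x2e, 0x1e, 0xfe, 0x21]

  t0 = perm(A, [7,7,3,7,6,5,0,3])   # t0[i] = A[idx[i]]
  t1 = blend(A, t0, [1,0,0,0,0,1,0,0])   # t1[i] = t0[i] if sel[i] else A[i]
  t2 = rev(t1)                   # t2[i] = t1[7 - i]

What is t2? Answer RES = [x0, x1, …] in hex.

RES = [ 0x21  0xfe  0x1e  0x2e  0x4a  0x3b  0x46  0x21 ]

t0 = [0x21, 0x21, 0x4a, 0x21, 0xfe, 0x1e, 0x9b, 0x4a]
t1 = [0x21, 0x46, 0x3b, 0x4a, 0x2e, 0x1e, 0xfe, 0x21]
t2 = [0x21, 0xfe, 0x1e, 0x2e, 0x4a, 0x3b, 0x46, 0x21]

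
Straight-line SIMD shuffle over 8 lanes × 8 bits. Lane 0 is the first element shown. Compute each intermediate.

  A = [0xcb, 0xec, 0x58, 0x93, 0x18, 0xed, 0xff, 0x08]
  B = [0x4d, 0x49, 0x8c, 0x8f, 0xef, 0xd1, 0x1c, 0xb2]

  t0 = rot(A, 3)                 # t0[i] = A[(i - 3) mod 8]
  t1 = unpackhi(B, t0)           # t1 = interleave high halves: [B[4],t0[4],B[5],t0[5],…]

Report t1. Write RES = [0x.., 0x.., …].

  t0: ed ff 08 cb ec 58 93 18
  t1: ef ec d1 58 1c 93 b2 18

RES = [ 0xef  0xec  0xd1  0x58  0x1c  0x93  0xb2  0x18 ]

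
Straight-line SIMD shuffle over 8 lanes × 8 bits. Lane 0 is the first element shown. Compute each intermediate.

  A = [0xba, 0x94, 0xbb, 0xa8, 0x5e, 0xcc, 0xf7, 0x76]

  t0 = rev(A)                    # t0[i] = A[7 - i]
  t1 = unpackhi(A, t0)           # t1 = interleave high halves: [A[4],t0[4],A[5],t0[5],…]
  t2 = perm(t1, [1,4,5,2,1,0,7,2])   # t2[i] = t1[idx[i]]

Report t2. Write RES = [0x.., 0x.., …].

  t0: 76 f7 cc 5e a8 bb 94 ba
  t1: 5e a8 cc bb f7 94 76 ba
  t2: a8 f7 94 cc a8 5e ba cc

RES = [0xa8, 0xf7, 0x94, 0xcc, 0xa8, 0x5e, 0xba, 0xcc]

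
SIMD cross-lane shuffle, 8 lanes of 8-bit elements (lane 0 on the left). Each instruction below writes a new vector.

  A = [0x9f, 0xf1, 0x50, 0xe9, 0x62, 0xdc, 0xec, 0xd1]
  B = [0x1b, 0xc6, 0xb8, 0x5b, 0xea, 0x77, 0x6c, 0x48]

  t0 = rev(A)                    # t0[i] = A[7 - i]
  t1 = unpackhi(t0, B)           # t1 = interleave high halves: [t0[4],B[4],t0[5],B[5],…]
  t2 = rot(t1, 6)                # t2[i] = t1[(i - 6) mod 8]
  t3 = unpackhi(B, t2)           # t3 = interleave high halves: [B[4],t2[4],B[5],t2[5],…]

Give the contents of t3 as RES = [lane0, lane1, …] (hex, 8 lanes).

→ t0 |d1|ec|dc|62|e9|50|f1|9f|
→ t1 |e9|ea|50|77|f1|6c|9f|48|
→ t2 |50|77|f1|6c|9f|48|e9|ea|
→ t3 |ea|9f|77|48|6c|e9|48|ea|

RES = [ 0xea  0x9f  0x77  0x48  0x6c  0xe9  0x48  0xea ]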